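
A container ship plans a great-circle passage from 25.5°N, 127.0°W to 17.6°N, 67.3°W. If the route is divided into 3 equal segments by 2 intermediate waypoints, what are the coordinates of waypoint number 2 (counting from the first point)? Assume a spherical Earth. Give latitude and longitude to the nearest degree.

≈ 23°N, 86°W

The haversine formula gives a central angle δ ≈ 0.971 rad (55.7°) between the endpoints.
Interpolate at f = 2/3 with slerp weights a = sin((1−f)δ)/sin δ ≈ 0.385, b = sin(fδ)/sin δ ≈ 0.731.
p = a·p₁ + b·p₂ ≈ (0.059, -0.920, 0.387); φ = arcsin(p_z) ≈ 22.76°, λ = atan2(p_y, p_x) ≈ -86.30°.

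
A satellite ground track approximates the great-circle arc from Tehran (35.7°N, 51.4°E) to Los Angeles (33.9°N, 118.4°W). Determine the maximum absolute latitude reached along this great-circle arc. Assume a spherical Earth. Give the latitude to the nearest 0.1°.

The great circle lies in the plane with unit normal n̂ = (p₁ × p₂)/|p₁ × p₂|.
Here n̂_z ≈ -0.127; the vertex latitude is φ_max = arccos|n̂_z| ≈ 82.7°.

≈ 82.7°N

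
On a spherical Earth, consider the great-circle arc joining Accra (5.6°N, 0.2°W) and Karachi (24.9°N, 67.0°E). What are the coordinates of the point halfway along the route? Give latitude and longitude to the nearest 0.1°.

Write both endpoints as unit vectors p₁, p₂ with components (cos φ cos λ, cos φ sin λ, sin φ).
The central angle between the endpoints is δ = arccos(p₁·p₂) ≈ 1.169 rad (67.0°).
Interpolate at f = 1/2 with slerp weights a = sin((1−f)δ)/sin δ ≈ 0.600, b = sin(fδ)/sin δ ≈ 0.600.
p = a·p₁ + b·p₂ ≈ (0.809, 0.499, 0.311); φ = arcsin(p_z) ≈ 18.12°, λ = atan2(p_y, p_x) ≈ 31.64°.

≈ 18.1°N, 31.6°E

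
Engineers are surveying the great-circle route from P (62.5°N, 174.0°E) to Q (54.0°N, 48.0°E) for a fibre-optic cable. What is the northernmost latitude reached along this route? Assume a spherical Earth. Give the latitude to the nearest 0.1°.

The great circle lies in the plane with unit normal n̂ = (p₁ × p₂)/|p₁ × p₂|.
Here n̂_z ≈ -0.265; the vertex latitude is φ_max = arccos|n̂_z| ≈ 74.7°.
Check via Clairaut: cos φ_max = |cos φ₁| · sin C = cos(62.5°)·sin(35.0°) ≈ 0.265, again giving ≈ 74.7°.

≈ 74.7°N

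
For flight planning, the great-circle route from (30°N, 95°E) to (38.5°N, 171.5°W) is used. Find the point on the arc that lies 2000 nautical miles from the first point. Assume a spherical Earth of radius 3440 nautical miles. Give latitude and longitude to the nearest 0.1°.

Convert each endpoint to a unit vector on the sphere (x = cos φ cos λ, y = cos φ sin λ, z = sin φ).
The central angle between the endpoints is δ = arccos(p₁·p₂) ≈ 1.298 rad (74.3°). The total great-circle distance is δ·R ≈ 1.298 × 3440 ≈ 4463 nmi, so the target fraction is f = 2000/4463 ≈ 0.448.
Interpolate at f ≈ 0.448 with slerp weights a = sin((1−f)δ)/sin δ ≈ 0.682, b = sin(fδ)/sin δ ≈ 0.570.
p = a·p₁ + b·p₂ ≈ (-0.493, 0.522, 0.696); φ = arcsin(p_z) ≈ 44.10°, λ = atan2(p_y, p_x) ≈ 133.35°.

≈ (44.1°N, 133.3°E)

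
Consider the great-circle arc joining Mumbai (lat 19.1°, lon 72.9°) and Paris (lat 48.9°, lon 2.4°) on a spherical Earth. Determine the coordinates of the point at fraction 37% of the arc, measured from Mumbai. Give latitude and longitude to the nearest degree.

≈ lat 35°, lon 53°

From cos δ = sin φ₁ sin φ₂ + cos φ₁ cos φ₂ cos Δλ, the central angle is δ ≈ 1.100 rad (63.0°).
Interpolate at f = 0.37 with slerp weights a = sin((1−f)δ)/sin δ ≈ 0.717, b = sin(fδ)/sin δ ≈ 0.444.
p = a·p₁ + b·p₂ ≈ (0.491, 0.660, 0.569); φ = arcsin(p_z) ≈ 34.70°, λ = atan2(p_y, p_x) ≈ 53.34°.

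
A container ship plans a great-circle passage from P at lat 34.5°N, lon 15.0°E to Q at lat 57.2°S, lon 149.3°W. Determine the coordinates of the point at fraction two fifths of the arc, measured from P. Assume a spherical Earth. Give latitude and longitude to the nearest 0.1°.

Write both endpoints as unit vectors p₁, p₂ with components (cos φ cos λ, cos φ sin λ, sin φ).
The central angle between the endpoints is δ = arccos(p₁·p₂) ≈ 2.704 rad (154.9°).
Interpolate at f = 2/5 with slerp weights a = sin((1−f)δ)/sin δ ≈ 2.358, b = sin(fδ)/sin δ ≈ 2.084.
p = a·p₁ + b·p₂ ≈ (0.906, -0.073, -0.416); φ = arcsin(p_z) ≈ -24.61°, λ = atan2(p_y, p_x) ≈ -4.64°.

≈ lat 24.6°S, lon 4.6°W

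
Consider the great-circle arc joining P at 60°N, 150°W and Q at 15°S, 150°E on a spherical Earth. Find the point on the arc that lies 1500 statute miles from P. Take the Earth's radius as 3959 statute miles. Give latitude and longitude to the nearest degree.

Write both endpoints as unit vectors p₁, p₂ with components (cos φ cos λ, cos φ sin λ, sin φ).
The central angle between the endpoints is δ = arccos(p₁·p₂) ≈ 1.553 rad (89.0°). The total great-circle distance is δ·R ≈ 1.553 × 3959 ≈ 6150 mi, so the target fraction is f = 1500/6150 ≈ 0.244.
Interpolate at f ≈ 0.244 with slerp weights a = sin((1−f)δ)/sin δ ≈ 0.923, b = sin(fδ)/sin δ ≈ 0.370.
p = a·p₁ + b·p₂ ≈ (-0.709, -0.052, 0.703); φ = arcsin(p_z) ≈ 44.69°, λ = atan2(p_y, p_x) ≈ -175.81°.

≈ 45°N, 176°W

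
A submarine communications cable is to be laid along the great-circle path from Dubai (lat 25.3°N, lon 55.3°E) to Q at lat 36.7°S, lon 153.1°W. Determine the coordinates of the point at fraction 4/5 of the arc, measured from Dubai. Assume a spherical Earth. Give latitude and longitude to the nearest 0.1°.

From cos δ = sin φ₁ sin φ₂ + cos φ₁ cos φ₂ cos Δλ, the central angle is δ ≈ 2.675 rad (153.3°).
Interpolate at f = 4/5 with slerp weights a = sin((1−f)δ)/sin δ ≈ 1.133, b = sin(fδ)/sin δ ≈ 1.872.
p = a·p₁ + b·p₂ ≈ (-0.755, 0.163, -0.635); φ = arcsin(p_z) ≈ -39.39°, λ = atan2(p_y, p_x) ≈ 167.82°.

≈ lat 39.4°S, lon 167.8°E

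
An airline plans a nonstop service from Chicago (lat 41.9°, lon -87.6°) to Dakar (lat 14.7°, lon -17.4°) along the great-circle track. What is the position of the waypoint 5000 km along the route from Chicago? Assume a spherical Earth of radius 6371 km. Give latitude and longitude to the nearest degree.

≈ lat 27°, lon -35°

Convert each endpoint to a unit vector on the sphere (x = cos φ cos λ, y = cos φ sin λ, z = sin φ).
The central angle between the endpoints is δ = arccos(p₁·p₂) ≈ 1.145 rad (65.6°). The total great-circle distance is δ·R ≈ 1.145 × 6371 ≈ 7293 km, so the target fraction is f = 5000/7293 ≈ 0.686.
Interpolate at f ≈ 0.686 with slerp weights a = sin((1−f)δ)/sin δ ≈ 0.387, b = sin(fδ)/sin δ ≈ 0.776.
p = a·p₁ + b·p₂ ≈ (0.728, -0.512, 0.455); φ = arcsin(p_z) ≈ 27.08°, λ = atan2(p_y, p_x) ≈ -35.11°.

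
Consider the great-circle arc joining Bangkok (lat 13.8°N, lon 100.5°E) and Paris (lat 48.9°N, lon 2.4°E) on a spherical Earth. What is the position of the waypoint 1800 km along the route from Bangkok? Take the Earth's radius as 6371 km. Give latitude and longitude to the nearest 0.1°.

Convert each endpoint to a unit vector on the sphere (x = cos φ cos λ, y = cos φ sin λ, z = sin φ).
The central angle between the endpoints is δ = arccos(p₁·p₂) ≈ 1.481 rad (84.8°). The total great-circle distance is δ·R ≈ 1.481 × 6371 ≈ 9435 km, so the target fraction is f = 1800/9435 ≈ 0.191.
Interpolate at f ≈ 0.191 with slerp weights a = sin((1−f)δ)/sin δ ≈ 0.935, b = sin(fδ)/sin δ ≈ 0.280.
p = a·p₁ + b·p₂ ≈ (0.018, 0.901, 0.434); φ = arcsin(p_z) ≈ 25.72°, λ = atan2(p_y, p_x) ≈ 88.83°.

≈ lat 25.7°N, lon 88.8°E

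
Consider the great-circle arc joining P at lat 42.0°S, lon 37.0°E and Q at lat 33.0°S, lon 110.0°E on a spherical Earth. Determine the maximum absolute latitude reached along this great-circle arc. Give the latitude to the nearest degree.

The great circle lies in the plane with unit normal n̂ = (p₁ × p₂)/|p₁ × p₂|.
Here n̂_z ≈ +0.712; the vertex latitude is φ_max = arccos|n̂_z| ≈ 44.6°.
Check via Clairaut: cos φ_max = |cos φ₁| · sin C = cos(42.0°)·sin(106.7°) ≈ 0.712, again giving ≈ 44.6°.

≈ 45°S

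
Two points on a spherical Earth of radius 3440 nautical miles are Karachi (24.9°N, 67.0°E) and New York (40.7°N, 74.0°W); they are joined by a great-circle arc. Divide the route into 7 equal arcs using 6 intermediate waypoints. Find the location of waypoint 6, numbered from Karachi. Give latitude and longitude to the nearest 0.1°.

≈ 52.0°N, 59.6°W

From cos δ = sin φ₁ sin φ₂ + cos φ₁ cos φ₂ cos Δλ, the central angle is δ ≈ 1.834 rad (105.1°).
Interpolate at f = 6/7 with slerp weights a = sin((1−f)δ)/sin δ ≈ 0.268, b = sin(fδ)/sin δ ≈ 1.036.
p = a·p₁ + b·p₂ ≈ (0.311, -0.531, 0.788); φ = arcsin(p_z) ≈ 52.02°, λ = atan2(p_y, p_x) ≈ -59.60°.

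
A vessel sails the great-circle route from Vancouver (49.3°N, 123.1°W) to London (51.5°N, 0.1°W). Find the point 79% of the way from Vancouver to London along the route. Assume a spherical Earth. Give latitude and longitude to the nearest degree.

≈ (62°N, 18°W)

From cos δ = sin φ₁ sin φ₂ + cos φ₁ cos φ₂ cos Δλ, the central angle is δ ≈ 1.189 rad (68.1°).
Interpolate at f = 0.79 with slerp weights a = sin((1−f)δ)/sin δ ≈ 0.266, b = sin(fδ)/sin δ ≈ 0.870.
p = a·p₁ + b·p₂ ≈ (0.447, -0.146, 0.883); φ = arcsin(p_z) ≈ 61.96°, λ = atan2(p_y, p_x) ≈ -18.15°.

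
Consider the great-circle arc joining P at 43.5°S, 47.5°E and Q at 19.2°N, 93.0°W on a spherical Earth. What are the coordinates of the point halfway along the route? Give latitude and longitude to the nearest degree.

Write both endpoints as unit vectors p₁, p₂ with components (cos φ cos λ, cos φ sin λ, sin φ).
The central angle between the endpoints is δ = arccos(p₁·p₂) ≈ 2.426 rad (139.0°).
Interpolate at f = 1/2 with slerp weights a = sin((1−f)δ)/sin δ ≈ 1.428, b = sin(fδ)/sin δ ≈ 1.428.
p = a·p₁ + b·p₂ ≈ (0.629, -0.583, -0.514); φ = arcsin(p_z) ≈ -30.90°, λ = atan2(p_y, p_x) ≈ -42.82°.

≈ 31°S, 43°W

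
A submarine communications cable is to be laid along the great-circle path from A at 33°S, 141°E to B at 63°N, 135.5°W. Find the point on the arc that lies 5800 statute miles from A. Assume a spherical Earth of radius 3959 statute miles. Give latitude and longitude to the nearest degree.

≈ 42°N, 177°W

Convert each endpoint to a unit vector on the sphere (x = cos φ cos λ, y = cos φ sin λ, z = sin φ).
The central angle between the endpoints is δ = arccos(p₁·p₂) ≈ 2.029 rad (116.2°). The total great-circle distance is δ·R ≈ 2.029 × 3959 ≈ 8032 mi, so the target fraction is f = 5800/8032 ≈ 0.722.
Interpolate at f ≈ 0.722 with slerp weights a = sin((1−f)δ)/sin δ ≈ 0.596, b = sin(fδ)/sin δ ≈ 1.109.
p = a·p₁ + b·p₂ ≈ (-0.747, -0.038, 0.663); φ = arcsin(p_z) ≈ 41.56°, λ = atan2(p_y, p_x) ≈ -177.06°.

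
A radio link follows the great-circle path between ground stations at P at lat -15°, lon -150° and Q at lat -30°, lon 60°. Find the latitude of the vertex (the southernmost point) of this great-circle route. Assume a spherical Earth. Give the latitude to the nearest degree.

≈ -59°

The great circle lies in the plane with unit normal n̂ = (p₁ × p₂)/|p₁ × p₂|.
Here n̂_z ≈ -0.520; the vertex latitude is φ_max = arccos|n̂_z| ≈ 58.6°.
Check via Clairaut: cos φ_max = |cos φ₁| · sin C = cos(15.0°)·sin(147.4°) ≈ 0.520, again giving ≈ 58.6°.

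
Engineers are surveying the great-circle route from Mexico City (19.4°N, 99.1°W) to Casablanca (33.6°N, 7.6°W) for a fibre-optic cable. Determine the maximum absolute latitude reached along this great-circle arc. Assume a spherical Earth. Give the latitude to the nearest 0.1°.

≈ 37.2°N

The great circle lies in the plane with unit normal n̂ = (p₁ × p₂)/|p₁ × p₂|.
Here n̂_z ≈ +0.796; the vertex latitude is φ_max = arccos|n̂_z| ≈ 37.2°.
Check via Clairaut: cos φ_max = |cos φ₁| · sin C = cos(19.4°)·sin(57.6°) ≈ 0.796, again giving ≈ 37.2°.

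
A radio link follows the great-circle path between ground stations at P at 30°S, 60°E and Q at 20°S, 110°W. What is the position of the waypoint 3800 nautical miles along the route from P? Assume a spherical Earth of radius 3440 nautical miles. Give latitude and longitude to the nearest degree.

≈ 79°S, 44°W

Write both endpoints as unit vectors p₁, p₂ with components (cos φ cos λ, cos φ sin λ, sin φ).
The central angle between the endpoints is δ = arccos(p₁·p₂) ≈ 2.253 rad (129.1°). The total great-circle distance is δ·R ≈ 2.253 × 3440 ≈ 7750 nmi, so the target fraction is f = 3800/7750 ≈ 0.490.
Interpolate at f ≈ 0.490 with slerp weights a = sin((1−f)δ)/sin δ ≈ 1.175, b = sin(fδ)/sin δ ≈ 1.151.
p = a·p₁ + b·p₂ ≈ (0.139, -0.135, -0.981); φ = arcsin(p_z) ≈ -78.83°, λ = atan2(p_y, p_x) ≈ -44.18°.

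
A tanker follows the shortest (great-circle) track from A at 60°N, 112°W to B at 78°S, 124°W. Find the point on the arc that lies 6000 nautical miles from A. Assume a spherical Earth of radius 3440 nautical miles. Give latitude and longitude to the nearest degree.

Convert each endpoint to a unit vector on the sphere (x = cos φ cos λ, y = cos φ sin λ, z = sin φ).
The central angle between the endpoints is δ = arccos(p₁·p₂) ≈ 2.412 rad (138.2°). The total great-circle distance is δ·R ≈ 2.412 × 3440 ≈ 8297 nmi, so the target fraction is f = 6000/8297 ≈ 0.723.
Interpolate at f ≈ 0.723 with slerp weights a = sin((1−f)δ)/sin δ ≈ 0.929, b = sin(fδ)/sin δ ≈ 1.478.
p = a·p₁ + b·p₂ ≈ (-0.346, -0.685, -0.641); φ = arcsin(p_z) ≈ -39.86°, λ = atan2(p_y, p_x) ≈ -116.77°.

≈ 40°S, 117°W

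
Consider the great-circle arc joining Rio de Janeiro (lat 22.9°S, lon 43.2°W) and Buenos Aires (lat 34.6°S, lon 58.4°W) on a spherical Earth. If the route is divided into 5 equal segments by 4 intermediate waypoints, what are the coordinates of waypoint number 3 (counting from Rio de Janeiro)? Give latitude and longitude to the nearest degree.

≈ lat 30°S, lon 52°W

Write both endpoints as unit vectors p₁, p₂ with components (cos φ cos λ, cos φ sin λ, sin φ).
The central angle between the endpoints is δ = arccos(p₁·p₂) ≈ 0.309 rad (17.7°).
Interpolate at f = 3/5 with slerp weights a = sin((1−f)δ)/sin δ ≈ 0.405, b = sin(fδ)/sin δ ≈ 0.606.
p = a·p₁ + b·p₂ ≈ (0.534, -0.681, -0.502); φ = arcsin(p_z) ≈ -30.13°, λ = atan2(p_y, p_x) ≈ -51.90°.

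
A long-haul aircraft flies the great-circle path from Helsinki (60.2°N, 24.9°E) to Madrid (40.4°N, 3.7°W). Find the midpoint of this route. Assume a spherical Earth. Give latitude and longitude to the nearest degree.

≈ 51°N, 8°E

Convert each endpoint to a unit vector on the sphere (x = cos φ cos λ, y = cos φ sin λ, z = sin φ).
The central angle between the endpoints is δ = arccos(p₁·p₂) ≈ 0.463 rad (26.5°).
Interpolate at f = 1/2 with slerp weights a = sin((1−f)δ)/sin δ ≈ 0.514, b = sin(fδ)/sin δ ≈ 0.514.
p = a·p₁ + b·p₂ ≈ (0.622, 0.082, 0.779); φ = arcsin(p_z) ≈ 51.14°, λ = atan2(p_y, p_x) ≈ 7.53°.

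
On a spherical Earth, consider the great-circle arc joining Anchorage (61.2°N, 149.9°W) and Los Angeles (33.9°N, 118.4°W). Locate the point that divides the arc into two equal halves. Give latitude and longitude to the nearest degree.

Convert each endpoint to a unit vector on the sphere (x = cos φ cos λ, y = cos φ sin λ, z = sin φ).
The central angle between the endpoints is δ = arccos(p₁·p₂) ≈ 0.592 rad (33.9°).
Interpolate at f = 1/2 with slerp weights a = sin((1−f)δ)/sin δ ≈ 0.523, b = sin(fδ)/sin δ ≈ 0.523.
p = a·p₁ + b·p₂ ≈ (-0.424, -0.508, 0.750); φ = arcsin(p_z) ≈ 48.56°, λ = atan2(p_y, p_x) ≈ -129.87°.

≈ 49°N, 130°W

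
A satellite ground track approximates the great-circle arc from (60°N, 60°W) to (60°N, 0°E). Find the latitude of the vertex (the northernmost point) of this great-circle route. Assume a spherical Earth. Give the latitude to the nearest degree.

≈ 63°N

The great circle lies in the plane with unit normal n̂ = (p₁ × p₂)/|p₁ × p₂|.
Here n̂_z ≈ +0.447; the vertex latitude is φ_max = arccos|n̂_z| ≈ 63.4°.
Check via Clairaut: cos φ_max = |cos φ₁| · sin C = cos(60.0°)·sin(63.4°) ≈ 0.447, again giving ≈ 63.4°.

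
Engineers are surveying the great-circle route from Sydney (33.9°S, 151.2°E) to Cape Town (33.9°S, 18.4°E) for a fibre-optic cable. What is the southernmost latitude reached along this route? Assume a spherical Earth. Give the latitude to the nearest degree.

≈ 59°S

The great circle lies in the plane with unit normal n̂ = (p₁ × p₂)/|p₁ × p₂|.
Here n̂_z ≈ -0.512; the vertex latitude is φ_max = arccos|n̂_z| ≈ 59.2°.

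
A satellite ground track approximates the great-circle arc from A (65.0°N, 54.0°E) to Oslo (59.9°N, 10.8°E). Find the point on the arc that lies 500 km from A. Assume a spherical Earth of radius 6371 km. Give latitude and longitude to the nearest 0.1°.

Convert each endpoint to a unit vector on the sphere (x = cos φ cos λ, y = cos φ sin λ, z = sin φ).
The central angle between the endpoints is δ = arccos(p₁·p₂) ≈ 0.352 rad (20.2°). The total great-circle distance is δ·R ≈ 0.352 × 6371 ≈ 2244 km, so the target fraction is f = 500/2244 ≈ 0.223.
Interpolate at f ≈ 0.223 with slerp weights a = sin((1−f)δ)/sin δ ≈ 0.784, b = sin(fδ)/sin δ ≈ 0.227.
p = a·p₁ + b·p₂ ≈ (0.307, 0.289, 0.907); φ = arcsin(p_z) ≈ 65.07°, λ = atan2(p_y, p_x) ≈ 43.34°.

≈ (65.1°N, 43.3°E)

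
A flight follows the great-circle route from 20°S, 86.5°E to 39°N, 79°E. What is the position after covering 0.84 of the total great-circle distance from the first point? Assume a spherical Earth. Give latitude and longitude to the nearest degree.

The haversine formula gives a central angle δ ≈ 1.037 rad (59.4°) between the endpoints.
Interpolate at f = 0.84 with slerp weights a = sin((1−f)δ)/sin δ ≈ 0.192, b = sin(fδ)/sin δ ≈ 0.889.
p = a·p₁ + b·p₂ ≈ (0.143, 0.858, 0.494); φ = arcsin(p_z) ≈ 29.58°, λ = atan2(p_y, p_x) ≈ 80.55°.

≈ 30°N, 81°E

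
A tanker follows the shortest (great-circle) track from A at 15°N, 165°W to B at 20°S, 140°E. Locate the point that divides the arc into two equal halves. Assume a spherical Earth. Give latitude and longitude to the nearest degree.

≈ 3°S, 168°E

The haversine formula gives a central angle δ ≈ 1.124 rad (64.4°) between the endpoints.
Interpolate at f = 1/2 with slerp weights a = sin((1−f)δ)/sin δ ≈ 0.591, b = sin(fδ)/sin δ ≈ 0.591.
p = a·p₁ + b·p₂ ≈ (-0.977, 0.209, -0.049); φ = arcsin(p_z) ≈ -2.82°, λ = atan2(p_y, p_x) ≈ 167.91°.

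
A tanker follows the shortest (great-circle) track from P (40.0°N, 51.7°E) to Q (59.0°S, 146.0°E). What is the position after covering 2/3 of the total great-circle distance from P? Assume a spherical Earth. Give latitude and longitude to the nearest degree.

≈ (31°S, 99°E)

Convert each endpoint to a unit vector on the sphere (x = cos φ cos λ, y = cos φ sin λ, z = sin φ).
The central angle between the endpoints is δ = arccos(p₁·p₂) ≈ 2.190 rad (125.5°).
Interpolate at f = 2/3 with slerp weights a = sin((1−f)δ)/sin δ ≈ 0.819, b = sin(fδ)/sin δ ≈ 1.221.
p = a·p₁ + b·p₂ ≈ (-0.132, 0.844, -0.520); φ = arcsin(p_z) ≈ -31.32°, λ = atan2(p_y, p_x) ≈ 98.91°.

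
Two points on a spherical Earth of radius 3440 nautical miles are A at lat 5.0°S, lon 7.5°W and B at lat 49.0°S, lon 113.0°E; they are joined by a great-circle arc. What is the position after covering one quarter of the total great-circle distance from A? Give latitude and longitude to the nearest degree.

≈ lat 26°S, lon 9°E

Write both endpoints as unit vectors p₁, p₂ with components (cos φ cos λ, cos φ sin λ, sin φ).
The central angle between the endpoints is δ = arccos(p₁·p₂) ≈ 1.840 rad (105.4°).
Interpolate at f = 1/4 with slerp weights a = sin((1−f)δ)/sin δ ≈ 1.019, b = sin(fδ)/sin δ ≈ 0.461.
p = a·p₁ + b·p₂ ≈ (0.888, 0.146, -0.436); φ = arcsin(p_z) ≈ -25.87°, λ = atan2(p_y, p_x) ≈ 9.32°.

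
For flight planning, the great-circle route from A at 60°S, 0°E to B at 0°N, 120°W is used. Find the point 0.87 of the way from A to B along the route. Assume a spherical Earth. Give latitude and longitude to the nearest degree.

≈ 12°S, 114°W

From cos δ = sin φ₁ sin φ₂ + cos φ₁ cos φ₂ cos Δλ, the central angle is δ ≈ 1.823 rad (104.5°).
Interpolate at f = 0.87 with slerp weights a = sin((1−f)δ)/sin δ ≈ 0.243, b = sin(fδ)/sin δ ≈ 1.033.
p = a·p₁ + b·p₂ ≈ (-0.395, -0.894, -0.210); φ = arcsin(p_z) ≈ -12.13°, λ = atan2(p_y, p_x) ≈ -113.83°.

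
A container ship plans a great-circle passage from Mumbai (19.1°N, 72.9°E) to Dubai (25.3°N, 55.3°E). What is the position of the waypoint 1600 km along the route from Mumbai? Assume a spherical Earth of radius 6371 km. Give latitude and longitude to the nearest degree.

From cos δ = sin φ₁ sin φ₂ + cos φ₁ cos φ₂ cos Δλ, the central angle is δ ≈ 0.304 rad (17.4°). The total great-circle distance is δ·R ≈ 0.304 × 6371 ≈ 1936 km, so the target fraction is f = 1600/1936 ≈ 0.826.
Interpolate at f ≈ 0.826 with slerp weights a = sin((1−f)δ)/sin δ ≈ 0.176, b = sin(fδ)/sin δ ≈ 0.830.
p = a·p₁ + b·p₂ ≈ (0.476, 0.776, 0.413); φ = arcsin(p_z) ≈ 24.37°, λ = atan2(p_y, p_x) ≈ 58.47°.

≈ 24°N, 58°E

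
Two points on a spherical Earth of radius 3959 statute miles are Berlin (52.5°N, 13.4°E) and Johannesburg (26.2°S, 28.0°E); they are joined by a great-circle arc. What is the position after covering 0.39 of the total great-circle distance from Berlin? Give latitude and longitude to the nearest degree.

≈ 22°N, 21°E

Write both endpoints as unit vectors p₁, p₂ with components (cos φ cos λ, cos φ sin λ, sin φ).
The central angle between the endpoints is δ = arccos(p₁·p₂) ≈ 1.392 rad (79.7°).
Interpolate at f = 0.39 with slerp weights a = sin((1−f)δ)/sin δ ≈ 0.763, b = sin(fδ)/sin δ ≈ 0.525.
p = a·p₁ + b·p₂ ≈ (0.867, 0.329, 0.373); φ = arcsin(p_z) ≈ 21.92°, λ = atan2(p_y, p_x) ≈ 20.75°.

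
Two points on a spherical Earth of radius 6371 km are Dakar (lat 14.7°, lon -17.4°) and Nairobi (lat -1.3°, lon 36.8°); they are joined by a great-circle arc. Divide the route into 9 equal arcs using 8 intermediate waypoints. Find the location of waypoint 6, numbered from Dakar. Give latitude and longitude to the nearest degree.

Write both endpoints as unit vectors p₁, p₂ with components (cos φ cos λ, cos φ sin λ, sin φ).
The central angle between the endpoints is δ = arccos(p₁·p₂) ≈ 0.977 rad (56.0°).
Interpolate at f = 6/9 with slerp weights a = sin((1−f)δ)/sin δ ≈ 0.386, b = sin(fδ)/sin δ ≈ 0.731.
p = a·p₁ + b·p₂ ≈ (0.942, 0.326, 0.081); φ = arcsin(p_z) ≈ 4.67°, λ = atan2(p_y, p_x) ≈ 19.11°.

≈ lat 5°, lon 19°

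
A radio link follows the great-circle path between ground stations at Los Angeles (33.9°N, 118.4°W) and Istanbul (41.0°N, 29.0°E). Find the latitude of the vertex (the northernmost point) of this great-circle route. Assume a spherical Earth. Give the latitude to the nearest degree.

≈ 70°N

The great circle lies in the plane with unit normal n̂ = (p₁ × p₂)/|p₁ × p₂|.
Here n̂_z ≈ +0.342; the vertex latitude is φ_max = arccos|n̂_z| ≈ 70.0°.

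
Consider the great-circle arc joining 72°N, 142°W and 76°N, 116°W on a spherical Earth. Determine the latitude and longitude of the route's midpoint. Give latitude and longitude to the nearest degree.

Convert each endpoint to a unit vector on the sphere (x = cos φ cos λ, y = cos φ sin λ, z = sin φ).
The central angle between the endpoints is δ = arccos(p₁·p₂) ≈ 0.142 rad (8.1°).
Interpolate at f = 1/2 with slerp weights a = sin((1−f)δ)/sin δ ≈ 0.501, b = sin(fδ)/sin δ ≈ 0.501.
p = a·p₁ + b·p₂ ≈ (-0.175, -0.204, 0.963); φ = arcsin(p_z) ≈ 74.38°, λ = atan2(p_y, p_x) ≈ -130.61°.

≈ 74°N, 131°W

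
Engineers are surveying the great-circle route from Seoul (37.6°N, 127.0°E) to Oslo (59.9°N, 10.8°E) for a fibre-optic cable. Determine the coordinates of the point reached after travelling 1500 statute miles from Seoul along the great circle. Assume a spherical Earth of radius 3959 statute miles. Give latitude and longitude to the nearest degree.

Convert each endpoint to a unit vector on the sphere (x = cos φ cos λ, y = cos φ sin λ, z = sin φ).
The central angle between the endpoints is δ = arccos(p₁·p₂) ≈ 1.211 rad (69.4°). The total great-circle distance is δ·R ≈ 1.211 × 3959 ≈ 4793 mi, so the target fraction is f = 1500/4793 ≈ 0.313.
Interpolate at f ≈ 0.313 with slerp weights a = sin((1−f)δ)/sin δ ≈ 0.790, b = sin(fδ)/sin δ ≈ 0.395.
p = a·p₁ + b·p₂ ≈ (-0.182, 0.537, 0.824); φ = arcsin(p_z) ≈ 55.47°, λ = atan2(p_y, p_x) ≈ 108.71°.

≈ 55°N, 109°E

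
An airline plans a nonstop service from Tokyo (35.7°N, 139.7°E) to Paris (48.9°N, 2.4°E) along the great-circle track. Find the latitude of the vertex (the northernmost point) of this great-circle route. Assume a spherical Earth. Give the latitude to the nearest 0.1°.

≈ 68.7°N

The great circle lies in the plane with unit normal n̂ = (p₁ × p₂)/|p₁ × p₂|.
Here n̂_z ≈ -0.362; the vertex latitude is φ_max = arccos|n̂_z| ≈ 68.7°.
Check via Clairaut: cos φ_max = |cos φ₁| · sin C = cos(35.7°)·sin(26.5°) ≈ 0.362, again giving ≈ 68.7°.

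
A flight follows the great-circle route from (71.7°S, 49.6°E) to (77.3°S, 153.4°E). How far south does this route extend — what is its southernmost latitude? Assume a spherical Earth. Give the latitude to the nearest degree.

≈ 81°S

The great circle lies in the plane with unit normal n̂ = (p₁ × p₂)/|p₁ × p₂|.
Here n̂_z ≈ +0.161; the vertex latitude is φ_max = arccos|n̂_z| ≈ 80.7°.
Check via Clairaut: cos φ_max = |cos φ₁| · sin C = cos(71.7°)·sin(149.1°) ≈ 0.161, again giving ≈ 80.7°.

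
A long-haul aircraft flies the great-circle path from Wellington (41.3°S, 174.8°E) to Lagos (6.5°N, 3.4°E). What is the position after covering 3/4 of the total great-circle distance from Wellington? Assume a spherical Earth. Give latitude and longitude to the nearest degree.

Write both endpoints as unit vectors p₁, p₂ with components (cos φ cos λ, cos φ sin λ, sin φ).
The central angle between the endpoints is δ = arccos(p₁·p₂) ≈ 2.520 rad (144.4°).
Interpolate at f = 3/4 with slerp weights a = sin((1−f)δ)/sin δ ≈ 1.011, b = sin(fδ)/sin δ ≈ 1.630.
p = a·p₁ + b·p₂ ≈ (0.860, 0.165, -0.483); φ = arcsin(p_z) ≈ -28.87°, λ = atan2(p_y, p_x) ≈ 10.85°.

≈ 29°S, 11°E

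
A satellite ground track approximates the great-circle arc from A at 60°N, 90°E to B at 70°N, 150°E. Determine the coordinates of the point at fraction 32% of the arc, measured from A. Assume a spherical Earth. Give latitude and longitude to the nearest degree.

Convert each endpoint to a unit vector on the sphere (x = cos φ cos λ, y = cos φ sin λ, z = sin φ).
The central angle between the endpoints is δ = arccos(p₁·p₂) ≈ 0.453 rad (25.9°).
Interpolate at f = 0.32 with slerp weights a = sin((1−f)δ)/sin δ ≈ 0.693, b = sin(fδ)/sin δ ≈ 0.330.
p = a·p₁ + b·p₂ ≈ (-0.098, 0.403, 0.910); φ = arcsin(p_z) ≈ 65.51°, λ = atan2(p_y, p_x) ≈ 103.64°.

≈ 66°N, 104°E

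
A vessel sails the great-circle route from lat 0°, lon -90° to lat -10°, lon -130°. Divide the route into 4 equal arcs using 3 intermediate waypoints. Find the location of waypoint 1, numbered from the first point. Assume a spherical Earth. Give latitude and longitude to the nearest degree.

≈ lat -3°, lon -100°

Convert each endpoint to a unit vector on the sphere (x = cos φ cos λ, y = cos φ sin λ, z = sin φ).
The central angle between the endpoints is δ = arccos(p₁·p₂) ≈ 0.716 rad (41.0°).
Interpolate at f = 1/4 with slerp weights a = sin((1−f)δ)/sin δ ≈ 0.779, b = sin(fδ)/sin δ ≈ 0.271.
p = a·p₁ + b·p₂ ≈ (-0.172, -0.984, -0.047); φ = arcsin(p_z) ≈ -2.70°, λ = atan2(p_y, p_x) ≈ -99.90°.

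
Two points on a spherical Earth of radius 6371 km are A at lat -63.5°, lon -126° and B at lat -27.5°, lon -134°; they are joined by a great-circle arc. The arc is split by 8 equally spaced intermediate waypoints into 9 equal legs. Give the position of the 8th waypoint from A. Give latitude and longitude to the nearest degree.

The haversine formula gives a central angle δ ≈ 0.635 rad (36.4°) between the endpoints.
Interpolate at f = 8/9 with slerp weights a = sin((1−f)δ)/sin δ ≈ 0.119, b = sin(fδ)/sin δ ≈ 0.902.
p = a·p₁ + b·p₂ ≈ (-0.587, -0.618, -0.523); φ = arcsin(p_z) ≈ -31.52°, λ = atan2(p_y, p_x) ≈ -133.50°.

≈ lat -32°, lon -134°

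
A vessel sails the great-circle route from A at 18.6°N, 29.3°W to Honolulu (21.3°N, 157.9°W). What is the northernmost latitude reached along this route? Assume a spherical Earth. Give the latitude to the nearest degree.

≈ 40°N

The great circle lies in the plane with unit normal n̂ = (p₁ × p₂)/|p₁ × p₂|.
Here n̂_z ≈ -0.766; the vertex latitude is φ_max = arccos|n̂_z| ≈ 40.0°.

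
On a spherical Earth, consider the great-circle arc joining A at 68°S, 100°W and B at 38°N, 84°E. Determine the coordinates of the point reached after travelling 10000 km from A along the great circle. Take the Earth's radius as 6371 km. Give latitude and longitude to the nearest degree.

≈ 22°S, 87°E

Convert each endpoint to a unit vector on the sphere (x = cos φ cos λ, y = cos φ sin λ, z = sin φ).
The central angle between the endpoints is δ = arccos(p₁·p₂) ≈ 2.617 rad (149.9°). The total great-circle distance is δ·R ≈ 2.617 × 6371 ≈ 16670 km, so the target fraction is f = 10000/16670 ≈ 0.600.
Interpolate at f ≈ 0.600 with slerp weights a = sin((1−f)δ)/sin δ ≈ 1.728, b = sin(fδ)/sin δ ≈ 1.995.
p = a·p₁ + b·p₂ ≈ (0.052, 0.926, -0.373); φ = arcsin(p_z) ≈ -21.93°, λ = atan2(p_y, p_x) ≈ 86.79°.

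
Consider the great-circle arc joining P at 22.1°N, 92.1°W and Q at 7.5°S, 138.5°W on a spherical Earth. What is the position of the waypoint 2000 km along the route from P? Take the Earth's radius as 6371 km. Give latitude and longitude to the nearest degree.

≈ 13°N, 108°W

Write both endpoints as unit vectors p₁, p₂ with components (cos φ cos λ, cos φ sin λ, sin φ).
The central angle between the endpoints is δ = arccos(p₁·p₂) ≈ 0.947 rad (54.2°). The total great-circle distance is δ·R ≈ 0.947 × 6371 ≈ 6031 km, so the target fraction is f = 2000/6031 ≈ 0.332.
Interpolate at f ≈ 0.332 with slerp weights a = sin((1−f)δ)/sin δ ≈ 0.729, b = sin(fδ)/sin δ ≈ 0.381.
p = a·p₁ + b·p₂ ≈ (-0.307, -0.925, 0.225); φ = arcsin(p_z) ≈ 12.97°, λ = atan2(p_y, p_x) ≈ -108.38°.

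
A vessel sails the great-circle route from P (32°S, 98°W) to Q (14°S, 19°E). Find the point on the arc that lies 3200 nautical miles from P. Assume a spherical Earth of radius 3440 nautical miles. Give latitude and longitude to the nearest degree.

≈ (39°S, 32°W)

Write both endpoints as unit vectors p₁, p₂ with components (cos φ cos λ, cos φ sin λ, sin φ).
The central angle between the endpoints is δ = arccos(p₁·p₂) ≈ 1.819 rad (104.2°). The total great-circle distance is δ·R ≈ 1.819 × 3440 ≈ 6256 nmi, so the target fraction is f = 3200/6256 ≈ 0.511.
Interpolate at f ≈ 0.511 with slerp weights a = sin((1−f)δ)/sin δ ≈ 0.801, b = sin(fδ)/sin δ ≈ 0.827.
p = a·p₁ + b·p₂ ≈ (0.664, -0.411, -0.624); φ = arcsin(p_z) ≈ -38.63°, λ = atan2(p_y, p_x) ≈ -31.75°.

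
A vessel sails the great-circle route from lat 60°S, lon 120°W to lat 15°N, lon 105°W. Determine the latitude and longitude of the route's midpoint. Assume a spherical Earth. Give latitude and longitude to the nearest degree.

Convert each endpoint to a unit vector on the sphere (x = cos φ cos λ, y = cos φ sin λ, z = sin φ).
The central angle between the endpoints is δ = arccos(p₁·p₂) ≈ 1.326 rad (76.0°).
Interpolate at f = 1/2 with slerp weights a = sin((1−f)δ)/sin δ ≈ 0.634, b = sin(fδ)/sin δ ≈ 0.634.
p = a·p₁ + b·p₂ ≈ (-0.317, -0.867, -0.385); φ = arcsin(p_z) ≈ -22.66°, λ = atan2(p_y, p_x) ≈ -110.10°.

≈ lat 23°S, lon 110°W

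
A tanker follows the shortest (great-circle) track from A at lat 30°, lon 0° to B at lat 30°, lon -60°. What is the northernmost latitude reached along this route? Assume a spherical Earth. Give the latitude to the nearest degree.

The great circle lies in the plane with unit normal n̂ = (p₁ × p₂)/|p₁ × p₂|.
Here n̂_z ≈ -0.832; the vertex latitude is φ_max = arccos|n̂_z| ≈ 33.7°.

≈ 34°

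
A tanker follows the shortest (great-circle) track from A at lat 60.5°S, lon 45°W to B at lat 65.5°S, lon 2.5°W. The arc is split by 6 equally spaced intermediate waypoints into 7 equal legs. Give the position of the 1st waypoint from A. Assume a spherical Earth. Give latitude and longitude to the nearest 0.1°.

Write both endpoints as unit vectors p₁, p₂ with components (cos φ cos λ, cos φ sin λ, sin φ).
The central angle between the endpoints is δ = arccos(p₁·p₂) ≈ 0.341 rad (19.5°).
Interpolate at f = 1/7 with slerp weights a = sin((1−f)δ)/sin δ ≈ 0.862, b = sin(fδ)/sin δ ≈ 0.146.
p = a·p₁ + b·p₂ ≈ (0.360, -0.303, -0.882); φ = arcsin(p_z) ≈ -61.93°, λ = atan2(p_y, p_x) ≈ -40.03°.

≈ lat 61.9°S, lon 40.0°W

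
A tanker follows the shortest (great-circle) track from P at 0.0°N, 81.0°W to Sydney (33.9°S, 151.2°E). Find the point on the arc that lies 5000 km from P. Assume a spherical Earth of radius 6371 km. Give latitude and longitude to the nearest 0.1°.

Write both endpoints as unit vectors p₁, p₂ with components (cos φ cos λ, cos φ sin λ, sin φ).
The central angle between the endpoints is δ = arccos(p₁·p₂) ≈ 2.104 rad (120.6°). The total great-circle distance is δ·R ≈ 2.104 × 6371 ≈ 13408 km, so the target fraction is f = 5000/13408 ≈ 0.373.
Interpolate at f ≈ 0.373 with slerp weights a = sin((1−f)δ)/sin δ ≈ 1.125, b = sin(fδ)/sin δ ≈ 0.821.
p = a·p₁ + b·p₂ ≈ (-0.421, -0.783, -0.458); φ = arcsin(p_z) ≈ -27.25°, λ = atan2(p_y, p_x) ≈ -118.27°.

≈ 27.2°S, 118.3°W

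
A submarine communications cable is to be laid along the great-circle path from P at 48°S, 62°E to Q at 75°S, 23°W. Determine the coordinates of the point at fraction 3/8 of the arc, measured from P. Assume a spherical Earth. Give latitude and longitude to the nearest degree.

Write both endpoints as unit vectors p₁, p₂ with components (cos φ cos λ, cos φ sin λ, sin φ).
The central angle between the endpoints is δ = arccos(p₁·p₂) ≈ 0.748 rad (42.9°).
Interpolate at f = 3/8 with slerp weights a = sin((1−f)δ)/sin δ ≈ 0.663, b = sin(fδ)/sin δ ≈ 0.407.
p = a·p₁ + b·p₂ ≈ (0.305, 0.350, -0.886); φ = arcsin(p_z) ≈ -62.32°, λ = atan2(p_y, p_x) ≈ 48.94°.

≈ 62°S, 49°E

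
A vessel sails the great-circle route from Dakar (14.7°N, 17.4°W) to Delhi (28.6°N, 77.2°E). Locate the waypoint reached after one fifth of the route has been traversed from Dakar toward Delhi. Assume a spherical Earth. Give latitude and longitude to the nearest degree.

The haversine formula gives a central angle δ ≈ 1.517 rad (86.9°) between the endpoints.
Interpolate at f = 1/5 with slerp weights a = sin((1−f)δ)/sin δ ≈ 0.938, b = sin(fδ)/sin δ ≈ 0.299.
p = a·p₁ + b·p₂ ≈ (0.924, -0.015, 0.381); φ = arcsin(p_z) ≈ 22.42°, λ = atan2(p_y, p_x) ≈ -0.94°.

≈ (22°N, 1°W)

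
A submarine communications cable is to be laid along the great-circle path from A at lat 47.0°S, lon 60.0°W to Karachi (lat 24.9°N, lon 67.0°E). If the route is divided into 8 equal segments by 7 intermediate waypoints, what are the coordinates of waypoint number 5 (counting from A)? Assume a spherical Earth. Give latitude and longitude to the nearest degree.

From cos δ = sin φ₁ sin φ₂ + cos φ₁ cos φ₂ cos Δλ, the central angle is δ ≈ 2.319 rad (132.9°).
Interpolate at f = 5/8 with slerp weights a = sin((1−f)δ)/sin δ ≈ 1.042, b = sin(fδ)/sin δ ≈ 1.354.
p = a·p₁ + b·p₂ ≈ (0.835, 0.515, -0.192); φ = arcsin(p_z) ≈ -11.08°, λ = atan2(p_y, p_x) ≈ 31.65°.

≈ lat 11°S, lon 32°E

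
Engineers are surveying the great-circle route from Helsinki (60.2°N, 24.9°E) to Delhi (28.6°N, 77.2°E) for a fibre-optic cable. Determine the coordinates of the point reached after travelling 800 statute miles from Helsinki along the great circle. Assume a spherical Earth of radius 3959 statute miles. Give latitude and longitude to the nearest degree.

≈ (55°N, 44°E)

The haversine formula gives a central angle δ ≈ 0.820 rad (47.0°) between the endpoints. The total great-circle distance is δ·R ≈ 0.820 × 3959 ≈ 3246 mi, so the target fraction is f = 800/3246 ≈ 0.246.
Interpolate at f ≈ 0.246 with slerp weights a = sin((1−f)δ)/sin δ ≈ 0.792, b = sin(fδ)/sin δ ≈ 0.274.
p = a·p₁ + b·p₂ ≈ (0.411, 0.401, 0.819); φ = arcsin(p_z) ≈ 54.99°, λ = atan2(p_y, p_x) ≈ 44.31°.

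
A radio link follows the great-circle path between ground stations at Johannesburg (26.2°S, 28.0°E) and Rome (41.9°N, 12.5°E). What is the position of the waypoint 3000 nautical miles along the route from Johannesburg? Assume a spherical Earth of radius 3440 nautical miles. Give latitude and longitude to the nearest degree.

Convert each endpoint to a unit vector on the sphere (x = cos φ cos λ, y = cos φ sin λ, z = sin φ).
The central angle between the endpoints is δ = arccos(p₁·p₂) ≈ 1.215 rad (69.6°). The total great-circle distance is δ·R ≈ 1.215 × 3440 ≈ 4178 nmi, so the target fraction is f = 3000/4178 ≈ 0.718.
Interpolate at f ≈ 0.718 with slerp weights a = sin((1−f)δ)/sin δ ≈ 0.358, b = sin(fδ)/sin δ ≈ 0.817.
p = a·p₁ + b·p₂ ≈ (0.878, 0.283, 0.387); φ = arcsin(p_z) ≈ 22.79°, λ = atan2(p_y, p_x) ≈ 17.85°.

≈ (23°N, 18°E)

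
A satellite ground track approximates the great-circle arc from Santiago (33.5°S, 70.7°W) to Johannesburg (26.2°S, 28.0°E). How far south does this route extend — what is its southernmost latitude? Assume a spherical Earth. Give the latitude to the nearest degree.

The great circle lies in the plane with unit normal n̂ = (p₁ × p₂)/|p₁ × p₂|.
Here n̂_z ≈ +0.746; the vertex latitude is φ_max = arccos|n̂_z| ≈ 41.8°.
Check via Clairaut: cos φ_max = |cos φ₁| · sin C = cos(33.5°)·sin(116.5°) ≈ 0.746, again giving ≈ 41.8°.

≈ 42°S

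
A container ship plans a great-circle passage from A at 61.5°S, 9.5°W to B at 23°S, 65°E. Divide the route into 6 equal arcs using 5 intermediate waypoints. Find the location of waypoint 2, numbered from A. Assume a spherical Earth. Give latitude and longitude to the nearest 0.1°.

≈ 54.6°S, 28.4°E

From cos δ = sin φ₁ sin φ₂ + cos φ₁ cos φ₂ cos Δλ, the central angle is δ ≈ 1.092 rad (62.6°).
Interpolate at f = 2/6 with slerp weights a = sin((1−f)δ)/sin δ ≈ 0.750, b = sin(fδ)/sin δ ≈ 0.401.
p = a·p₁ + b·p₂ ≈ (0.509, 0.276, -0.816); φ = arcsin(p_z) ≈ -54.64°, λ = atan2(p_y, p_x) ≈ 28.44°.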